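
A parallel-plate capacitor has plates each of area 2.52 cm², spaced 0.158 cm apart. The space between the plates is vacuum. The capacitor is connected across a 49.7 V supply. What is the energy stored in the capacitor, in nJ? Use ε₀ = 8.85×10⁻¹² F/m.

1.74 nJ

A = 2.52 cm² = 2.52×10⁻⁴ m².
C = ε₀A/d = 8.85×10⁻¹² × 2.52×10⁻⁴ / 1.58×10⁻³ = 1.41×10⁻¹² F.
U = ½CV² = ½ × 1.41×10⁻¹² × (49.7)² = 1.74×10⁻⁹ J.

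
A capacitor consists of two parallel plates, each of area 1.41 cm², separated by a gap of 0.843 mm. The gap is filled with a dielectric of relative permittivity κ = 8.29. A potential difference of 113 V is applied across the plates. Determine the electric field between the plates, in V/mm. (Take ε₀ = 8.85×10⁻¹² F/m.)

E = V/d = 113 / 8.43×10⁻⁴ = 1.34×10⁵ V/m.

E ≈ 134 V/mm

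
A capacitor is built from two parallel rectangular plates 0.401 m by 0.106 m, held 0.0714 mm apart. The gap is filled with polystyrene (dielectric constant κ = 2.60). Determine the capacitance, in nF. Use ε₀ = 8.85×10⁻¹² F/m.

13.7 nF

A = 0.401 × 0.106 m² = 4.25×10⁻² m².
C = κε₀A/d = 2.60 × 8.85×10⁻¹² × 4.25×10⁻² / 7.14×10⁻⁵ = 1.37×10⁻⁸ F.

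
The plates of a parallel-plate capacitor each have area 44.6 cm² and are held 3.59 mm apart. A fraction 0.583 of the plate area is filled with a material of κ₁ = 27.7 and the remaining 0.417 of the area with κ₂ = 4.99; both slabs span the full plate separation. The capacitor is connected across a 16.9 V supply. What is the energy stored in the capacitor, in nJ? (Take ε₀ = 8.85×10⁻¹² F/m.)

U ≈ 28.6 nJ

A = 44.6 cm² = 4.46×10⁻³ m².
Side-by-side slabs ⇒ two capacitors in parallel, each spanning the full gap.
C₁ = κ₁ε₀A₁/d = 27.7 × 8.85×10⁻¹² × 2.60×10⁻³ / 3.59×10⁻³ = 1.78×10⁻¹⁰ F.
C₂ = κ₂ε₀A₂/d = 4.99 × 8.85×10⁻¹² × 1.86×10⁻³ / 3.59×10⁻³ = 2.29×10⁻¹¹ F.
C = C₁ + C₂ = 2.00×10⁻¹⁰ F.
U = ½CV² = ½ × 2.00×10⁻¹⁰ × (16.9)² = 2.86×10⁻⁸ J.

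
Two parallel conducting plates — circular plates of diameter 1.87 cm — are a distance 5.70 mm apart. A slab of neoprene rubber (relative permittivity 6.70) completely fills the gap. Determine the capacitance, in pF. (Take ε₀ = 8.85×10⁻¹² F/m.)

A = π(1.87/2 cm)² = 2.75×10⁻⁴ m².
C = κε₀A/d = 6.70 × 8.85×10⁻¹² × 2.75×10⁻⁴ / 5.70×10⁻³ = 2.86×10⁻¹² F.

C ≈ 2.86 pF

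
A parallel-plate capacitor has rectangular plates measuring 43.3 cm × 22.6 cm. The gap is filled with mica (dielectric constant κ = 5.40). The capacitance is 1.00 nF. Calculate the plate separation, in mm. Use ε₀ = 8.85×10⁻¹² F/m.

A = 43.3 × 22.6 cm² = 9.79×10⁻² m².
d = κε₀A/C = 5.40 × 8.85×10⁻¹² × 9.79×10⁻² / 1.00×10⁻⁹ = 4.68×10⁻³ m.

4.68 mm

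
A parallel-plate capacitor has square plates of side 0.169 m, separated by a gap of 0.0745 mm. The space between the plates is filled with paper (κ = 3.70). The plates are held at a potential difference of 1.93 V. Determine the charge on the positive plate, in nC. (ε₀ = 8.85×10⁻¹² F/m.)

A = (0.169 m)² = 2.86×10⁻² m².
C = κε₀A/d = 3.70 × 8.85×10⁻¹² × 2.86×10⁻² / 7.45×10⁻⁵ = 1.26×10⁻⁸ F.
Q = CV = 1.26×10⁻⁸ × 1.93 = 2.42×10⁻⁸ C.

24.2 nC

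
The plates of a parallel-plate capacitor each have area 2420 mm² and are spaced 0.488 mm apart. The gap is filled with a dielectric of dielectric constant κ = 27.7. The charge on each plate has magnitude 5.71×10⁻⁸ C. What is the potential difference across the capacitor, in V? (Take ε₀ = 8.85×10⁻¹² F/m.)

V ≈ 47.0 V

A = 2420 mm² = 2.42×10⁻³ m².
C = κε₀A/d = 27.7 × 8.85×10⁻¹² × 2.42×10⁻³ / 4.88×10⁻⁴ = 1.22×10⁻⁹ F.
V = Q/C = 5.71×10⁻⁸ / 1.22×10⁻⁹ = 47.0 V.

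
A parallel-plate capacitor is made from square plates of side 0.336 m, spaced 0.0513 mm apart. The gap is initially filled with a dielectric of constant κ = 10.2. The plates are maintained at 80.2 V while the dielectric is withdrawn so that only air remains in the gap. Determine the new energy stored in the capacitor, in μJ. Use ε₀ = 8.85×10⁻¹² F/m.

A = (0.336 m)² = 0.113 m².
Initially C₁ = κε₀A/d = 10.2 × 8.85×10⁻¹² × 0.113 / 5.13×10⁻⁵ = 1.99×10⁻⁷ F.
U₁ = 6.39×10⁻⁴ J.
Battery connected ⇒ V is held fixed. C₂ = 0.0980 C₁ and U = ½CV², so U₂/U₁ = C₂/C₁ = 0.0980.
U₂ = 0.0980 × 6.39×10⁻⁴ = 6.26×10⁻⁵ J.

U ≈ 62.6 μJ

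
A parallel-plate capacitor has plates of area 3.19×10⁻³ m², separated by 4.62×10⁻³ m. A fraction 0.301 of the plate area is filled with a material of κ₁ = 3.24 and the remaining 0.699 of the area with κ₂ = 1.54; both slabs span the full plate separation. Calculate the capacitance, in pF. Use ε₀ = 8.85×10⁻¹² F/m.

Side-by-side slabs ⇒ two capacitors in parallel, each spanning the full gap.
C₁ = κ₁ε₀A₁/d = 3.24 × 8.85×10⁻¹² × 9.60×10⁻⁴ / 4.62×10⁻³ = 5.96×10⁻¹² F.
C₂ = κ₂ε₀A₂/d = 1.54 × 8.85×10⁻¹² × 2.23×10⁻³ / 4.62×10⁻³ = 6.58×10⁻¹² F.
C = C₁ + C₂ = 1.25×10⁻¹¹ F.

C ≈ 12.5 pF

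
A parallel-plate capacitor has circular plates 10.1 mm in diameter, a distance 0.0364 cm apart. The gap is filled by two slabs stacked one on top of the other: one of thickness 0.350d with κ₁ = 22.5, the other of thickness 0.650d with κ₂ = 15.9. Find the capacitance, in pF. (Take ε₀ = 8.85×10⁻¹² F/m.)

A = π(10.1/2 mm)² = 8.01×10⁻⁵ m².
Stacked slabs ⇒ two capacitors in series, each with the full plate area.
C₁ = κ₁ε₀A/d₁ = 22.5 × 8.85×10⁻¹² × 8.01×10⁻⁵ / 1.27×10⁻⁴ = 1.25×10⁻¹⁰ F.
C₂ = κ₂ε₀A/d₂ = 15.9 × 8.85×10⁻¹² × 8.01×10⁻⁵ / 2.37×10⁻⁴ = 4.76×10⁻¹¹ F.
C = (1/C₁ + 1/C₂)⁻¹ = 3.45×10⁻¹¹ F.

34.5 pF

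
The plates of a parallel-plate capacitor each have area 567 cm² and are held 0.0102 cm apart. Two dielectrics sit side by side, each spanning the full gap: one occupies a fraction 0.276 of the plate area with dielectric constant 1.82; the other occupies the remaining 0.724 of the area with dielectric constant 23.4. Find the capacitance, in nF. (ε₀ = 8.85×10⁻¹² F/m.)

A = 567 cm² = 5.67×10⁻² m².
Side-by-side slabs ⇒ two capacitors in parallel, each spanning the full gap.
C₁ = κ₁ε₀A₁/d = 1.82 × 8.85×10⁻¹² × 1.56×10⁻² / 1.02×10⁻⁴ = 2.47×10⁻⁹ F.
C₂ = κ₂ε₀A₂/d = 23.4 × 8.85×10⁻¹² × 4.11×10⁻² / 1.02×10⁻⁴ = 8.33×10⁻⁸ F.
C = C₁ + C₂ = 8.58×10⁻⁸ F.

C ≈ 85.8 nF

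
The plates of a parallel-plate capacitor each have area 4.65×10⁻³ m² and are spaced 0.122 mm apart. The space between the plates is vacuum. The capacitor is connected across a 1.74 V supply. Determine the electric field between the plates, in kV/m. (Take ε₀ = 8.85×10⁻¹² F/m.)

E = V/d = 1.74 / 1.22×10⁻⁴ = 1.43×10⁴ V/m.

E ≈ 14.3 kV/m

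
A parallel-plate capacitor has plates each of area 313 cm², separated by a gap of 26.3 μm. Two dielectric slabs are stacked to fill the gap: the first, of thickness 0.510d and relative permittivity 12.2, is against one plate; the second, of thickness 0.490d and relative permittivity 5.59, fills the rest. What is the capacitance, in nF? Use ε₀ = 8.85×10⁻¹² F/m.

C ≈ 81.4 nF

A = 313 cm² = 3.13×10⁻² m².
Stacked slabs ⇒ two capacitors in series, each with the full plate area.
C₁ = κ₁ε₀A/d₁ = 12.2 × 8.85×10⁻¹² × 3.13×10⁻² / 1.34×10⁻⁵ = 2.52×10⁻⁷ F.
C₂ = κ₂ε₀A/d₂ = 5.59 × 8.85×10⁻¹² × 3.13×10⁻² / 1.29×10⁻⁵ = 1.20×10⁻⁷ F.
C = (1/C₁ + 1/C₂)⁻¹ = 8.14×10⁻⁸ F.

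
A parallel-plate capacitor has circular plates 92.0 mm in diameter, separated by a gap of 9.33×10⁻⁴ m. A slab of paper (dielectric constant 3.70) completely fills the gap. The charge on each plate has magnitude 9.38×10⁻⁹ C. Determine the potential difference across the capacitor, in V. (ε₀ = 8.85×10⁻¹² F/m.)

40.2 V

A = π(92.0/2 mm)² = 6.65×10⁻³ m².
C = κε₀A/d = 3.70 × 8.85×10⁻¹² × 6.65×10⁻³ / 9.33×10⁻⁴ = 2.33×10⁻¹⁰ F.
V = Q/C = 9.38×10⁻⁹ / 2.33×10⁻¹⁰ = 40.2 V.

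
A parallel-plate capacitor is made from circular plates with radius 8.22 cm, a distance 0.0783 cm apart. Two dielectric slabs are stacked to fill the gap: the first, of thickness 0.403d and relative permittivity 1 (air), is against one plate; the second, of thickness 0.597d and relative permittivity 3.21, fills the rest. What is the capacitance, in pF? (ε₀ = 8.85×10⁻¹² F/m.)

C ≈ 407 pF

A = π(8.22 cm)² = 2.12×10⁻² m².
Stacked slabs ⇒ two capacitors in series, each with the full plate area.
C₁ = κ₁ε₀A/d₁ = 1.00 × 8.85×10⁻¹² × 2.12×10⁻² / 3.16×10⁻⁴ = 5.95×10⁻¹⁰ F.
C₂ = κ₂ε₀A/d₂ = 3.21 × 8.85×10⁻¹² × 2.12×10⁻² / 4.67×10⁻⁴ = 1.29×10⁻⁹ F.
C = (1/C₁ + 1/C₂)⁻¹ = 4.07×10⁻¹⁰ F.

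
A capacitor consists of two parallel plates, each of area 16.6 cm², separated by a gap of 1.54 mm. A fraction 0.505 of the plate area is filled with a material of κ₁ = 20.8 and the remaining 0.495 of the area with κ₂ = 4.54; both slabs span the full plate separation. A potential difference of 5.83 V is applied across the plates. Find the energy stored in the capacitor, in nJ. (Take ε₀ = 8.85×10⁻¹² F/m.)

2.07 nJ

A = 16.6 cm² = 1.66×10⁻³ m².
Side-by-side slabs ⇒ two capacitors in parallel, each spanning the full gap.
C₁ = κ₁ε₀A₁/d = 20.8 × 8.85×10⁻¹² × 8.38×10⁻⁴ / 1.54×10⁻³ = 1.00×10⁻¹⁰ F.
C₂ = κ₂ε₀A₂/d = 4.54 × 8.85×10⁻¹² × 8.22×10⁻⁴ / 1.54×10⁻³ = 2.14×10⁻¹¹ F.
C = C₁ + C₂ = 1.22×10⁻¹⁰ F.
U = ½CV² = ½ × 1.22×10⁻¹⁰ × (5.83)² = 2.07×10⁻⁹ J.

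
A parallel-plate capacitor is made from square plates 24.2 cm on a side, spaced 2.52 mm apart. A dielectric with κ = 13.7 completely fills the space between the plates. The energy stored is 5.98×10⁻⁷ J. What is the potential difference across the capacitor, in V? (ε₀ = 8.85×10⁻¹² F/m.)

20.6 V

A = (24.2 cm)² = 5.86×10⁻² m².
C = κε₀A/d = 13.7 × 8.85×10⁻¹² × 5.86×10⁻² / 2.52×10⁻³ = 2.82×10⁻⁹ F.
V = √(2U/C) = √(2 × 5.98×10⁻⁷ / 2.82×10⁻⁹) = 20.6 V.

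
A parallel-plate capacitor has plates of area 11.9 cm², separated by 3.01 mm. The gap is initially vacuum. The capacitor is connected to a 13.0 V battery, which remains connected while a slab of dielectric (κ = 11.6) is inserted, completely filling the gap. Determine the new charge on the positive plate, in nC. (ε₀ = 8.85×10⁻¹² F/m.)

A = 11.9 cm² = 1.19×10⁻³ m².
Initially C₁ = ε₀A/d = 8.85×10⁻¹² × 1.19×10⁻³ / 3.01×10⁻³ = 3.50×10⁻¹² F.
Q₁ = 4.55×10⁻¹¹ C.
Battery connected ⇒ V is held fixed. C₂ = 11.6 C₁ and Q = CV, so Q₂/Q₁ = C₂/C₁ = 11.6.
Q₂ = 11.6 × 4.55×10⁻¹¹ = 5.28×10⁻¹⁰ C.

Q ≈ 0.528 nC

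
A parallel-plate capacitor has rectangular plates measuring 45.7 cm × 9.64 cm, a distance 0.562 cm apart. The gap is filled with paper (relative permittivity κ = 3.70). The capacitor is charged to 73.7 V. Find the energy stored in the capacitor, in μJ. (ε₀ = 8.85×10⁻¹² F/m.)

U ≈ 0.697 μJ

A = 45.7 × 9.64 cm² = 4.41×10⁻² m².
C = κε₀A/d = 3.70 × 8.85×10⁻¹² × 4.41×10⁻² / 5.62×10⁻³ = 2.57×10⁻¹⁰ F.
U = ½CV² = ½ × 2.57×10⁻¹⁰ × (73.7)² = 6.97×10⁻⁷ J.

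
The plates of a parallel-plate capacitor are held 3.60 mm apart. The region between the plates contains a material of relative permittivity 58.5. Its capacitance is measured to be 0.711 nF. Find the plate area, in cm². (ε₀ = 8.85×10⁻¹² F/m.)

A = Cd/(κε₀) = 7.11×10⁻¹⁰ × 3.60×10⁻³ / (58.5 × 8.85×10⁻¹²) = 4.94×10⁻³ m².

A ≈ 49.4 cm²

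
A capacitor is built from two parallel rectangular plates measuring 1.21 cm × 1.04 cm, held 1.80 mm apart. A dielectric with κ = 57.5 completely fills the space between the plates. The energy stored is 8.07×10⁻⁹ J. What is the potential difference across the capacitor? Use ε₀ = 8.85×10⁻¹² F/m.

A = 1.21 × 1.04 cm² = 1.26×10⁻⁴ m².
C = κε₀A/d = 57.5 × 8.85×10⁻¹² × 1.26×10⁻⁴ / 1.80×10⁻³ = 3.56×10⁻¹¹ F.
V = √(2U/C) = √(2 × 8.07×10⁻⁹ / 3.56×10⁻¹¹) = 21.3 V.

21.3 V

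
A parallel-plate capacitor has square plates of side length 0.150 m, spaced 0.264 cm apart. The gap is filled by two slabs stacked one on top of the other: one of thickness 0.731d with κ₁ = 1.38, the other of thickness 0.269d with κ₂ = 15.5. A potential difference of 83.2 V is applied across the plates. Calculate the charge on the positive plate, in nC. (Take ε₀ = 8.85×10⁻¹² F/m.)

A = (0.150 m)² = 2.25×10⁻² m².
Stacked slabs ⇒ two capacitors in series, each with the full plate area.
C₁ = κ₁ε₀A/d₁ = 1.38 × 8.85×10⁻¹² × 2.25×10⁻² / 1.93×10⁻³ = 1.42×10⁻¹⁰ F.
C₂ = κ₂ε₀A/d₂ = 15.5 × 8.85×10⁻¹² × 2.25×10⁻² / 7.10×10⁻⁴ = 4.35×10⁻⁹ F.
C = (1/C₁ + 1/C₂)⁻¹ = 1.38×10⁻¹⁰ F.
Q = CV = 1.38×10⁻¹⁰ × 83.2 = 1.15×10⁻⁸ C.

Q ≈ 11.5 nC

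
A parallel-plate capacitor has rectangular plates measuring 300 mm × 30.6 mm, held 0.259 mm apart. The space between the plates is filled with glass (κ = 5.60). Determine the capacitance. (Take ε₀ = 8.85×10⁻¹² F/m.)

A = 300 × 30.6 mm² = 9.18×10⁻³ m².
C = κε₀A/d = 5.60 × 8.85×10⁻¹² × 9.18×10⁻³ / 2.59×10⁻⁴ = 1.76×10⁻⁹ F.

C ≈ 1.76 nF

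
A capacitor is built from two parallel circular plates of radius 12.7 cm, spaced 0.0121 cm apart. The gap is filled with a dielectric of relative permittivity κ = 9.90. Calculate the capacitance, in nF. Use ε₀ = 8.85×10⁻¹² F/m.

C ≈ 36.7 nF

A = π(12.7 cm)² = 5.07×10⁻² m².
C = κε₀A/d = 9.90 × 8.85×10⁻¹² × 5.07×10⁻² / 1.21×10⁻⁴ = 3.67×10⁻⁸ F.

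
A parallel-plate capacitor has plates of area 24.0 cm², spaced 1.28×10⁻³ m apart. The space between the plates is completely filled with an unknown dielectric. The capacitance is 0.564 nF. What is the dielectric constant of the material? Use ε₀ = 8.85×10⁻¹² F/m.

A = 24.0 cm² = 2.40×10⁻³ m².
κ = Cd/(ε₀A) = 5.64×10⁻¹⁰ × 1.28×10⁻³ / (8.85×10⁻¹² × 2.40×10⁻³) = 34.0.

κ ≈ 34.0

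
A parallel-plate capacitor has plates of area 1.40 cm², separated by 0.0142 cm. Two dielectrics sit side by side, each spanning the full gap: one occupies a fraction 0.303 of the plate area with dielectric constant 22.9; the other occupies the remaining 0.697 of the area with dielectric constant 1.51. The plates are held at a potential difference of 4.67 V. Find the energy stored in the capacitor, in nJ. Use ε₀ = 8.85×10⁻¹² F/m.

A = 1.40 cm² = 1.40×10⁻⁴ m².
Side-by-side slabs ⇒ two capacitors in parallel, each spanning the full gap.
C₁ = κ₁ε₀A₁/d = 22.9 × 8.85×10⁻¹² × 4.24×10⁻⁵ / 1.42×10⁻⁴ = 6.05×10⁻¹¹ F.
C₂ = κ₂ε₀A₂/d = 1.51 × 8.85×10⁻¹² × 9.76×10⁻⁵ / 1.42×10⁻⁴ = 9.18×10⁻¹² F.
C = C₁ + C₂ = 6.97×10⁻¹¹ F.
U = ½CV² = ½ × 6.97×10⁻¹¹ × (4.67)² = 7.60×10⁻¹⁰ J.

U ≈ 0.760 nJ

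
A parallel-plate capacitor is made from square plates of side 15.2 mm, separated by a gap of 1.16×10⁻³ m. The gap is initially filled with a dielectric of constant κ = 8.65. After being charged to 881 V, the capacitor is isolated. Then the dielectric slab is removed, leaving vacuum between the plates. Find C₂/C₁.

C₂/C₁ ≈ 0.116

C = κε₀A/d scales with κ, so C₂/C₁ = 1/κ = 1/8.65 = 0.116.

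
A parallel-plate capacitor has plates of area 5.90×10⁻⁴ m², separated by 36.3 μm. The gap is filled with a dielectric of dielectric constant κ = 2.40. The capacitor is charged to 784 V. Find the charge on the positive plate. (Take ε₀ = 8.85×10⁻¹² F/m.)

Q ≈ 271 nC

C = κε₀A/d = 2.40 × 8.85×10⁻¹² × 5.90×10⁻⁴ / 3.63×10⁻⁵ = 3.45×10⁻¹⁰ F.
Q = CV = 3.45×10⁻¹⁰ × 784 = 2.71×10⁻⁷ C.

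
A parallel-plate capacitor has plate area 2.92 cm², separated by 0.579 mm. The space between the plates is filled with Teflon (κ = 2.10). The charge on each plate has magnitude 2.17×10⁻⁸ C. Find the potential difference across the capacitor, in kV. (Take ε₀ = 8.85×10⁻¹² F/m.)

A = 2.92 cm² = 2.92×10⁻⁴ m².
C = κε₀A/d = 2.10 × 8.85×10⁻¹² × 2.92×10⁻⁴ / 5.79×10⁻⁴ = 9.37×10⁻¹² F.
V = Q/C = 2.17×10⁻⁸ / 9.37×10⁻¹² = 2.32×10³ V.

V ≈ 2.32 kV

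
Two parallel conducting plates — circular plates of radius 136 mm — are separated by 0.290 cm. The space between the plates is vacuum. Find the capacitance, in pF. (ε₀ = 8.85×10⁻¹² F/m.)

A = π(136 mm)² = 5.81×10⁻² m².
C = ε₀A/d = 8.85×10⁻¹² × 5.81×10⁻² / 2.90×10⁻³ = 1.77×10⁻¹⁰ F.

177 pF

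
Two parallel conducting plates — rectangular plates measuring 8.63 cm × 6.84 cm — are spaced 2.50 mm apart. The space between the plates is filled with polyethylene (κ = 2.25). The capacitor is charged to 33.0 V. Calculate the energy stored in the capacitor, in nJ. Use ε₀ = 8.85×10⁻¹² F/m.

A = 8.63 × 6.84 cm² = 5.90×10⁻³ m².
C = κε₀A/d = 2.25 × 8.85×10⁻¹² × 5.90×10⁻³ / 2.50×10⁻³ = 4.70×10⁻¹¹ F.
U = ½CV² = ½ × 4.70×10⁻¹¹ × (33.0)² = 2.56×10⁻⁸ J.

25.6 nJ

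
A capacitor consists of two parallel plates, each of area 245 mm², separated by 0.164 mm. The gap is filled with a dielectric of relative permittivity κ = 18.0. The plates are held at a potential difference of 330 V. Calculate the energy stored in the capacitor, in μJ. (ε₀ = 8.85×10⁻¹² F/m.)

A = 245 mm² = 2.45×10⁻⁴ m².
C = κε₀A/d = 18.0 × 8.85×10⁻¹² × 2.45×10⁻⁴ / 1.64×10⁻⁴ = 2.38×10⁻¹⁰ F.
U = ½CV² = ½ × 2.38×10⁻¹⁰ × (330)² = 1.30×10⁻⁵ J.

U ≈ 13.0 μJ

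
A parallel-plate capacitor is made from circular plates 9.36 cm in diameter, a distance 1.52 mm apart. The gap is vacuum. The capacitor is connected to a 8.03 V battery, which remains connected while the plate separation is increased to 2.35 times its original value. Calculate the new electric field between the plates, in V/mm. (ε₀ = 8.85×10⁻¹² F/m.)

A = π(9.36/2 cm)² = 6.88×10⁻³ m².
Initially C₁ = ε₀A/d = 8.85×10⁻¹² × 6.88×10⁻³ / 1.52×10⁻³ = 4.01×10⁻¹¹ F.
E₁ = 5.28×10³ V/m.
Battery connected ⇒ V is held fixed. E = V/d, so E₂/E₁ = d₁/d₂ = 0.426.
E₂ = 0.426 × 5.28×10³ = 2.25×10³ V/m.

E ≈ 2.25 V/mm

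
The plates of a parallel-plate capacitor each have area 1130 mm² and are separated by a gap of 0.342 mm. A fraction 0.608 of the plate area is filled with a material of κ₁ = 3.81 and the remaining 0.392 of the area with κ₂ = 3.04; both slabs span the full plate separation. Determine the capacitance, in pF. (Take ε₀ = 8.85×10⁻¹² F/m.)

A = 1130 mm² = 1.13×10⁻³ m².
Side-by-side slabs ⇒ two capacitors in parallel, each spanning the full gap.
C₁ = κ₁ε₀A₁/d = 3.81 × 8.85×10⁻¹² × 6.87×10⁻⁴ / 3.42×10⁻⁴ = 6.77×10⁻¹¹ F.
C₂ = κ₂ε₀A₂/d = 3.04 × 8.85×10⁻¹² × 4.43×10⁻⁴ / 3.42×10⁻⁴ = 3.48×10⁻¹¹ F.
C = C₁ + C₂ = 1.03×10⁻¹⁰ F.

C ≈ 103 pF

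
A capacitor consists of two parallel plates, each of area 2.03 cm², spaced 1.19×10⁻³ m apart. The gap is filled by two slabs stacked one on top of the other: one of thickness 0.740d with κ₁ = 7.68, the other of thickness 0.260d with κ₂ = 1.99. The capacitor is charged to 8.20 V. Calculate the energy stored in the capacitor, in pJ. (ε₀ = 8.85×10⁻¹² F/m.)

A = 2.03 cm² = 2.03×10⁻⁴ m².
Stacked slabs ⇒ two capacitors in series, each with the full plate area.
C₁ = κ₁ε₀A/d₁ = 7.68 × 8.85×10⁻¹² × 2.03×10⁻⁴ / 8.81×10⁻⁴ = 1.57×10⁻¹¹ F.
C₂ = κ₂ε₀A/d₂ = 1.99 × 8.85×10⁻¹² × 2.03×10⁻⁴ / 3.09×10⁻⁴ = 1.16×10⁻¹¹ F.
C = (1/C₁ + 1/C₂)⁻¹ = 6.65×10⁻¹² F.
U = ½CV² = ½ × 6.65×10⁻¹² × (8.20)² = 2.24×10⁻¹⁰ J.

224 pJ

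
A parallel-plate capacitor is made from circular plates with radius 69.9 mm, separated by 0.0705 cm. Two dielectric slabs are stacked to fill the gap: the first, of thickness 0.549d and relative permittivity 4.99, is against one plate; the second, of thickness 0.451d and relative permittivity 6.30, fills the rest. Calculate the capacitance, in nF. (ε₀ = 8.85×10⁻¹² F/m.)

C ≈ 1.06 nF

A = π(69.9 mm)² = 1.53×10⁻² m².
Stacked slabs ⇒ two capacitors in series, each with the full plate area.
C₁ = κ₁ε₀A/d₁ = 4.99 × 8.85×10⁻¹² × 1.53×10⁻² / 3.87×10⁻⁴ = 1.75×10⁻⁹ F.
C₂ = κ₂ε₀A/d₂ = 6.30 × 8.85×10⁻¹² × 1.53×10⁻² / 3.18×10⁻⁴ = 2.69×10⁻⁹ F.
C = (1/C₁ + 1/C₂)⁻¹ = 1.06×10⁻⁹ F.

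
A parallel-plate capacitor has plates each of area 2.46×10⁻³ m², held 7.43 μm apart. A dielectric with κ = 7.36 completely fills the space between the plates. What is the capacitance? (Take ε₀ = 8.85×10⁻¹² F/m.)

C = κε₀A/d = 7.36 × 8.85×10⁻¹² × 2.46×10⁻³ / 7.43×10⁻⁶ = 2.16×10⁻⁸ F.

C ≈ 21.6 nF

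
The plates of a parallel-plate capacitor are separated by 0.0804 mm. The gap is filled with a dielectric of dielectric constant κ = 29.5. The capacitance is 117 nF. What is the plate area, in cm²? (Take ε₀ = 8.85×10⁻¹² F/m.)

A ≈ 360 cm²

A = Cd/(κε₀) = 1.17×10⁻⁷ × 8.04×10⁻⁵ / (29.5 × 8.85×10⁻¹²) = 3.60×10⁻² m².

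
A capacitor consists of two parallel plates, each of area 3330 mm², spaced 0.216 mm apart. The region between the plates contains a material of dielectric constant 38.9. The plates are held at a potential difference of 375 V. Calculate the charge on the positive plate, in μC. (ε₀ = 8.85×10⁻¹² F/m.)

A = 3330 mm² = 3.33×10⁻³ m².
C = κε₀A/d = 38.9 × 8.85×10⁻¹² × 3.33×10⁻³ / 2.16×10⁻⁴ = 5.31×10⁻⁹ F.
Q = CV = 5.31×10⁻⁹ × 375 = 1.99×10⁻⁶ C.

Q ≈ 1.99 μC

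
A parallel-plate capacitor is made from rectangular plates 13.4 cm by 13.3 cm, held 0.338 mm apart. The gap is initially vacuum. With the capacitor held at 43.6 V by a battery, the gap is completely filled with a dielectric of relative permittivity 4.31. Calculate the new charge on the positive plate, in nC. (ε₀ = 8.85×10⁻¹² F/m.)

A = 13.4 × 13.3 cm² = 1.78×10⁻² m².
Initially C₁ = ε₀A/d = 8.85×10⁻¹² × 1.78×10⁻² / 3.38×10⁻⁴ = 4.67×10⁻¹⁰ F.
Q₁ = 2.03×10⁻⁸ C.
Battery connected ⇒ V is held fixed. C₂ = 4.31 C₁ and Q = CV, so Q₂/Q₁ = C₂/C₁ = 4.31.
Q₂ = 4.31 × 2.03×10⁻⁸ = 8.77×10⁻⁸ C.

Q ≈ 87.7 nC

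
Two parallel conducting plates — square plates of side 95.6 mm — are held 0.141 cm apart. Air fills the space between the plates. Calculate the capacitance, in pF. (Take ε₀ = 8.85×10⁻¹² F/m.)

57.4 pF

A = (95.6 mm)² = 9.14×10⁻³ m².
C = ε₀A/d = 8.85×10⁻¹² × 9.14×10⁻³ / 1.41×10⁻³ = 5.74×10⁻¹¹ F.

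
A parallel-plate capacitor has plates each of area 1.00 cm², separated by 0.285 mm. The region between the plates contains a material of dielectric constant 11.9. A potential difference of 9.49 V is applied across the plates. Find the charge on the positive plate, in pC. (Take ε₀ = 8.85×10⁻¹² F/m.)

Q ≈ 351 pC

A = 1.00 cm² = 1.00×10⁻⁴ m².
C = κε₀A/d = 11.9 × 8.85×10⁻¹² × 1.00×10⁻⁴ / 2.85×10⁻⁴ = 3.70×10⁻¹¹ F.
Q = CV = 3.70×10⁻¹¹ × 9.49 = 3.51×10⁻¹⁰ C.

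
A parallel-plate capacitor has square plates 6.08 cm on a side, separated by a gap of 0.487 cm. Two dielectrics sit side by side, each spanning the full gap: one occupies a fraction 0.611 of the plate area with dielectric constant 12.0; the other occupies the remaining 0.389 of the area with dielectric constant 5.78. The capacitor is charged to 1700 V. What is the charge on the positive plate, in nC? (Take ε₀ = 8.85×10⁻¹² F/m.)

109 nC

A = (6.08 cm)² = 3.70×10⁻³ m².
Side-by-side slabs ⇒ two capacitors in parallel, each spanning the full gap.
C₁ = κ₁ε₀A₁/d = 12.0 × 8.85×10⁻¹² × 2.26×10⁻³ / 4.87×10⁻³ = 4.93×10⁻¹¹ F.
C₂ = κ₂ε₀A₂/d = 5.78 × 8.85×10⁻¹² × 1.44×10⁻³ / 4.87×10⁻³ = 1.51×10⁻¹¹ F.
C = C₁ + C₂ = 6.44×10⁻¹¹ F.
Q = CV = 6.44×10⁻¹¹ × 1700 = 1.09×10⁻⁷ C.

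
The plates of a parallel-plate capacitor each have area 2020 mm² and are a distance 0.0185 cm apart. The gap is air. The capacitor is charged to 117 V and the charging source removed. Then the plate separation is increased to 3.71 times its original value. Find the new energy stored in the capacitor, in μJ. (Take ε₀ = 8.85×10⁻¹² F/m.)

A = 2020 mm² = 2.02×10⁻³ m².
Initially C₁ = ε₀A/d = 8.85×10⁻¹² × 2.02×10⁻³ / 1.85×10⁻⁴ = 9.66×10⁻¹¹ F.
U₁ = 6.61×10⁻⁷ J.
Isolated ⇒ Q is held fixed. C₂ = 0.270 C₁ and U = Q²/(2C), so U₂/U₁ = C₁/C₂ = 3.71.
U₂ = 3.71 × 6.61×10⁻⁷ = 2.45×10⁻⁶ J.

2.45 μJ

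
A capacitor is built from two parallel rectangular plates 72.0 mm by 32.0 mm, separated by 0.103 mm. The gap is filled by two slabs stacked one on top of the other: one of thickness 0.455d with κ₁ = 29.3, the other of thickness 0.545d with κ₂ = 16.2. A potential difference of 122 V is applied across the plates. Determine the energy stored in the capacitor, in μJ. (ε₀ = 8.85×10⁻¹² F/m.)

U ≈ 30.0 μJ

A = 72.0 × 32.0 mm² = 2.30×10⁻³ m².
Stacked slabs ⇒ two capacitors in series, each with the full plate area.
C₁ = κ₁ε₀A/d₁ = 29.3 × 8.85×10⁻¹² × 2.30×10⁻³ / 4.69×10⁻⁵ = 1.27×10⁻⁸ F.
C₂ = κ₂ε₀A/d₂ = 16.2 × 8.85×10⁻¹² × 2.30×10⁻³ / 5.61×10⁻⁵ = 5.88×10⁻⁹ F.
C = (1/C₁ + 1/C₂)⁻¹ = 4.03×10⁻⁹ F.
U = ½CV² = ½ × 4.03×10⁻⁹ × (122)² = 3.00×10⁻⁵ J.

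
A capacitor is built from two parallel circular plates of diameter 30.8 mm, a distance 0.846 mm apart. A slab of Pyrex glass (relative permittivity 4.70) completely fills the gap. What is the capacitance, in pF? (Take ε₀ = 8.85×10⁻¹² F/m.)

36.6 pF

A = π(30.8/2 mm)² = 7.45×10⁻⁴ m².
C = κε₀A/d = 4.70 × 8.85×10⁻¹² × 7.45×10⁻⁴ / 8.46×10⁻⁴ = 3.66×10⁻¹¹ F.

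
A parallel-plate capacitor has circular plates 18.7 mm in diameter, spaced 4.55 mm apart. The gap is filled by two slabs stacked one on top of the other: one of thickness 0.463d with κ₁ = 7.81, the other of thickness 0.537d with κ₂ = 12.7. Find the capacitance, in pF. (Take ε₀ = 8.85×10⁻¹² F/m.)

C ≈ 5.26 pF

A = π(18.7/2 mm)² = 2.75×10⁻⁴ m².
Stacked slabs ⇒ two capacitors in series, each with the full plate area.
C₁ = κ₁ε₀A/d₁ = 7.81 × 8.85×10⁻¹² × 2.75×10⁻⁴ / 2.11×10⁻³ = 9.01×10⁻¹² F.
C₂ = κ₂ε₀A/d₂ = 12.7 × 8.85×10⁻¹² × 2.75×10⁻⁴ / 2.44×10⁻³ = 1.26×10⁻¹¹ F.
C = (1/C₁ + 1/C₂)⁻¹ = 5.26×10⁻¹² F.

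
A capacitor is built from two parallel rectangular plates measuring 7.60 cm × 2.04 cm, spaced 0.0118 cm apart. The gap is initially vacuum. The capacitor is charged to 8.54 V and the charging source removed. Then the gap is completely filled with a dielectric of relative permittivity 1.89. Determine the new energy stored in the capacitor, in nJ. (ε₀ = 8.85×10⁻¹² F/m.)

A = 7.60 × 2.04 cm² = 1.55×10⁻³ m².
Initially C₁ = ε₀A/d = 8.85×10⁻¹² × 1.55×10⁻³ / 1.18×10⁻⁴ = 1.16×10⁻¹⁰ F.
U₁ = 4.24×10⁻⁹ J.
Isolated ⇒ Q is held fixed. C₂ = 1.89 C₁ and U = Q²/(2C), so U₂/U₁ = C₁/C₂ = 0.529.
U₂ = 0.529 × 4.24×10⁻⁹ = 2.24×10⁻⁹ J.

U ≈ 2.24 nJ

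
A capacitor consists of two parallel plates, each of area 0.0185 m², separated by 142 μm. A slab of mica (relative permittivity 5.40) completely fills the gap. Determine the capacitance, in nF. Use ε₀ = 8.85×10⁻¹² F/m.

C = κε₀A/d = 5.40 × 8.85×10⁻¹² × 1.85×10⁻² / 1.42×10⁻⁴ = 6.23×10⁻⁹ F.

6.23 nF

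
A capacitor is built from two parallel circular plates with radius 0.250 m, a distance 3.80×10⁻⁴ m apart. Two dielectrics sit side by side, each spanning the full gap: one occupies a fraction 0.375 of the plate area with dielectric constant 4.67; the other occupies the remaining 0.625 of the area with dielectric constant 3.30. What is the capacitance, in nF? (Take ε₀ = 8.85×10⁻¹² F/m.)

A = π(0.250 m)² = 0.196 m².
Side-by-side slabs ⇒ two capacitors in parallel, each spanning the full gap.
C₁ = κ₁ε₀A₁/d = 4.67 × 8.85×10⁻¹² × 7.36×10⁻² / 3.80×10⁻⁴ = 8.01×10⁻⁹ F.
C₂ = κ₂ε₀A₂/d = 3.30 × 8.85×10⁻¹² × 0.123 / 3.80×10⁻⁴ = 9.43×10⁻⁹ F.
C = C₁ + C₂ = 1.74×10⁻⁸ F.

C ≈ 17.4 nF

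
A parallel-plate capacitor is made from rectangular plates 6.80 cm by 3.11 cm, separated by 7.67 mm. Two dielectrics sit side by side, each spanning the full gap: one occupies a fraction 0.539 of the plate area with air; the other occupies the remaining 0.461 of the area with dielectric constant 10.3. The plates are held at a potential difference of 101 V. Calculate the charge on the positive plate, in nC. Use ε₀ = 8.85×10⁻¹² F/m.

1.30 nC

A = 6.80 × 3.11 cm² = 2.11×10⁻³ m².
Side-by-side slabs ⇒ two capacitors in parallel, each spanning the full gap.
C₁ = κ₁ε₀A₁/d = 1.00 × 8.85×10⁻¹² × 1.14×10⁻³ / 7.67×10⁻³ = 1.32×10⁻¹² F.
C₂ = κ₂ε₀A₂/d = 10.3 × 8.85×10⁻¹² × 9.75×10⁻⁴ / 7.67×10⁻³ = 1.16×10⁻¹¹ F.
C = C₁ + C₂ = 1.29×10⁻¹¹ F.
Q = CV = 1.29×10⁻¹¹ × 101 = 1.30×10⁻⁹ C.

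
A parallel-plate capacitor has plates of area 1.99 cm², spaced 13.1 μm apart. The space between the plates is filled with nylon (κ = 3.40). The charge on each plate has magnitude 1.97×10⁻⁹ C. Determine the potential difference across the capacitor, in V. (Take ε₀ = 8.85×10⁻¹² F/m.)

A = 1.99 cm² = 1.99×10⁻⁴ m².
C = κε₀A/d = 3.40 × 8.85×10⁻¹² × 1.99×10⁻⁴ / 1.31×10⁻⁵ = 4.57×10⁻¹⁰ F.
V = Q/C = 1.97×10⁻⁹ / 4.57×10⁻¹⁰ = 4.31 V.

4.31 V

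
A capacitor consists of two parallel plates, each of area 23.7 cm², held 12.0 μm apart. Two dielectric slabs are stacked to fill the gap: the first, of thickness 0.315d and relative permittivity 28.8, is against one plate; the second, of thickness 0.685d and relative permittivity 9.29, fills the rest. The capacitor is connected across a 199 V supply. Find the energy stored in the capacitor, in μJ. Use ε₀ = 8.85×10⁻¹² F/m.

A = 23.7 cm² = 2.37×10⁻³ m².
Stacked slabs ⇒ two capacitors in series, each with the full plate area.
C₁ = κ₁ε₀A/d₁ = 28.8 × 8.85×10⁻¹² × 2.37×10⁻³ / 3.78×10⁻⁶ = 1.60×10⁻⁷ F.
C₂ = κ₂ε₀A/d₂ = 9.29 × 8.85×10⁻¹² × 2.37×10⁻³ / 8.22×10⁻⁶ = 2.37×10⁻⁸ F.
C = (1/C₁ + 1/C₂)⁻¹ = 2.06×10⁻⁸ F.
U = ½CV² = ½ × 2.06×10⁻⁸ × (199)² = 4.09×10⁻⁴ J.

U ≈ 409 μJ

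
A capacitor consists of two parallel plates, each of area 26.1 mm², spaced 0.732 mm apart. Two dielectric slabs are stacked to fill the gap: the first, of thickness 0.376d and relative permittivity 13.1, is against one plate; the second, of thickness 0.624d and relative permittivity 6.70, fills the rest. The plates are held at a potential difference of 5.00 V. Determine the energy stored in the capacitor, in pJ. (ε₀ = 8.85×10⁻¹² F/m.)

32.4 pJ

A = 26.1 mm² = 2.61×10⁻⁵ m².
Stacked slabs ⇒ two capacitors in series, each with the full plate area.
C₁ = κ₁ε₀A/d₁ = 13.1 × 8.85×10⁻¹² × 2.61×10⁻⁵ / 2.75×10⁻⁴ = 1.10×10⁻¹¹ F.
C₂ = κ₂ε₀A/d₂ = 6.70 × 8.85×10⁻¹² × 2.61×10⁻⁵ / 4.57×10⁻⁴ = 3.39×10⁻¹² F.
C = (1/C₁ + 1/C₂)⁻¹ = 2.59×10⁻¹² F.
U = ½CV² = ½ × 2.59×10⁻¹² × (5.00)² = 3.24×10⁻¹¹ J.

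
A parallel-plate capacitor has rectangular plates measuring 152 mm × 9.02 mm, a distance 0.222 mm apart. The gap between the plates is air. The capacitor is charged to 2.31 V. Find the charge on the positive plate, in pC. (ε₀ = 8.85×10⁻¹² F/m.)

A = 152 × 9.02 mm² = 1.37×10⁻³ m².
C = ε₀A/d = 8.85×10⁻¹² × 1.37×10⁻³ / 2.22×10⁻⁴ = 5.47×10⁻¹¹ F.
Q = CV = 5.47×10⁻¹¹ × 2.31 = 1.26×10⁻¹⁰ C.

Q ≈ 126 pC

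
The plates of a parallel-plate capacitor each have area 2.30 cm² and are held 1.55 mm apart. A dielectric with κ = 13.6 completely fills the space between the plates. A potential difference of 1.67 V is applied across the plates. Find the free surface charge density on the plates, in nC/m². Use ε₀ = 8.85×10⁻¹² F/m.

σ ≈ 130 nC/m²

A = 2.30 cm² = 2.30×10⁻⁴ m².
C = κε₀A/d = 13.6 × 8.85×10⁻¹² × 2.30×10⁻⁴ / 1.55×10⁻³ = 1.79×10⁻¹¹ F.
σ = Q/A = CV/A = 1.79×10⁻¹¹ × 1.67 / 2.30×10⁻⁴ = 1.30×10⁻⁷ C/m².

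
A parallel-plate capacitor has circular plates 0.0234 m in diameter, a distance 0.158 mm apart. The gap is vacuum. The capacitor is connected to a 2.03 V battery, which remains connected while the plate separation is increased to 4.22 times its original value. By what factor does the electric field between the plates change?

Battery connected ⇒ V is held fixed.
E = V/d, so E₂/E₁ = d₁/d₂ = 0.237.

E₂/E₁ ≈ 0.237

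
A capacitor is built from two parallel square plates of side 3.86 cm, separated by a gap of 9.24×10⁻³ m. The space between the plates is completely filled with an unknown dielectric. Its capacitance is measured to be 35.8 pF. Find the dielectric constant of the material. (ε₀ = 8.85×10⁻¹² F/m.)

25.1

A = (3.86 cm)² = 1.49×10⁻³ m².
κ = Cd/(ε₀A) = 3.58×10⁻¹¹ × 9.24×10⁻³ / (8.85×10⁻¹² × 1.49×10⁻³) = 25.1.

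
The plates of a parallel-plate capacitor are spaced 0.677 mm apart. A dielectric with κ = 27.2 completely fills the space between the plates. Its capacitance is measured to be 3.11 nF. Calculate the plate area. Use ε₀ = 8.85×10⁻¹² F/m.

A = Cd/(κε₀) = 3.11×10⁻⁹ × 6.77×10⁻⁴ / (27.2 × 8.85×10⁻¹²) = 8.75×10⁻³ m².

87.5 cm²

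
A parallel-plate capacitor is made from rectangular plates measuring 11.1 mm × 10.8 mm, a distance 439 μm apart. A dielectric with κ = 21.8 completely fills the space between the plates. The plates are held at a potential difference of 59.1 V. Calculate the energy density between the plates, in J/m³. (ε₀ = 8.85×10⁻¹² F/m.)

u ≈ 1.75 J/m³

E = V/d = 59.1 / 4.39×10⁻⁴ = 1.35×10⁵ V/m.
u = ½κε₀E² = ½ × 21.8 × 8.85×10⁻¹² × (1.35×10⁵)² = 1.75 J/m³.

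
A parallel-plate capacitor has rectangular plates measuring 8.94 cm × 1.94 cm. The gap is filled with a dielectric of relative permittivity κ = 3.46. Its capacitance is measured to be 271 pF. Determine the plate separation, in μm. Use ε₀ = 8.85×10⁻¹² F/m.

196 μm

A = 8.94 × 1.94 cm² = 1.73×10⁻³ m².
d = κε₀A/C = 3.46 × 8.85×10⁻¹² × 1.73×10⁻³ / 2.71×10⁻¹⁰ = 1.96×10⁻⁴ m.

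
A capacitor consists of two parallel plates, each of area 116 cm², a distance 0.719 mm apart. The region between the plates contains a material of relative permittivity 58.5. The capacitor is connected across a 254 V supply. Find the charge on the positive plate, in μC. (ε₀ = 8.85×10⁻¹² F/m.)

A = 116 cm² = 1.16×10⁻² m².
C = κε₀A/d = 58.5 × 8.85×10⁻¹² × 1.16×10⁻² / 7.19×10⁻⁴ = 8.35×10⁻⁹ F.
Q = CV = 8.35×10⁻⁹ × 254 = 2.12×10⁻⁶ C.

Q ≈ 2.12 μC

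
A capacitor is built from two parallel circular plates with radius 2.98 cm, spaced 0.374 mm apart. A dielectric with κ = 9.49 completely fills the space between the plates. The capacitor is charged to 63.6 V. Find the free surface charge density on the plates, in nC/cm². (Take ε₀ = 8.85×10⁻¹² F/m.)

A = π(2.98 cm)² = 2.79×10⁻³ m².
C = κε₀A/d = 9.49 × 8.85×10⁻¹² × 2.79×10⁻³ / 3.74×10⁻⁴ = 6.26×10⁻¹⁰ F.
σ = Q/A = CV/A = 6.26×10⁻¹⁰ × 63.6 / 2.79×10⁻³ = 1.43×10⁻⁵ C/m².

1.43 nC/cm²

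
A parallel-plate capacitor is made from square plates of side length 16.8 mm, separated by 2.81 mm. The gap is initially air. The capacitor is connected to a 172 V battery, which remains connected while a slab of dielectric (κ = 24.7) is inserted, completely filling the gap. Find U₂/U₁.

Battery connected ⇒ V is held fixed.
C₂ = 24.7 C₁ and U = ½CV², so U₂/U₁ = C₂/C₁ = 24.7.

U₂/U₁ ≈ 24.7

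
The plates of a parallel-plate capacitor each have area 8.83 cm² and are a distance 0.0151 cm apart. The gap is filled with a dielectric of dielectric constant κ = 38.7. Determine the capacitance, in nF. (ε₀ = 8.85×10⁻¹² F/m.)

C ≈ 2.00 nF

A = 8.83 cm² = 8.83×10⁻⁴ m².
C = κε₀A/d = 38.7 × 8.85×10⁻¹² × 8.83×10⁻⁴ / 1.51×10⁻⁴ = 2.00×10⁻⁹ F.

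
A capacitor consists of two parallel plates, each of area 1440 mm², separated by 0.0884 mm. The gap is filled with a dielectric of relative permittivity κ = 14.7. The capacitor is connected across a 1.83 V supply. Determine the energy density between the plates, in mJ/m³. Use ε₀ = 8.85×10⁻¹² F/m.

27.9 mJ/m³

E = V/d = 1.83 / 8.84×10⁻⁵ = 2.07×10⁴ V/m.
u = ½κε₀E² = ½ × 14.7 × 8.85×10⁻¹² × (2.07×10⁴)² = 2.79×10⁻² J/m³.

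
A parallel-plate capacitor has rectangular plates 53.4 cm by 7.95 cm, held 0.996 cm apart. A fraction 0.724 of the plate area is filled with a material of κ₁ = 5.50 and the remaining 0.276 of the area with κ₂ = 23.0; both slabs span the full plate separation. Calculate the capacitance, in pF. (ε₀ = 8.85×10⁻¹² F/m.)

C ≈ 390 pF

A = 53.4 × 7.95 cm² = 4.25×10⁻² m².
Side-by-side slabs ⇒ two capacitors in parallel, each spanning the full gap.
C₁ = κ₁ε₀A₁/d = 5.50 × 8.85×10⁻¹² × 3.07×10⁻² / 9.96×10⁻³ = 1.50×10⁻¹⁰ F.
C₂ = κ₂ε₀A₂/d = 23.0 × 8.85×10⁻¹² × 1.17×10⁻² / 9.96×10⁻³ = 2.39×10⁻¹⁰ F.
C = C₁ + C₂ = 3.90×10⁻¹⁰ F.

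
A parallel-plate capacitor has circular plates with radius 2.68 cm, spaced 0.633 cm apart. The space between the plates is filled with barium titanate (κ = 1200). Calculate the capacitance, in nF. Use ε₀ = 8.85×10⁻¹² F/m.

A = π(2.68 cm)² = 2.26×10⁻³ m².
C = κε₀A/d = 1200 × 8.85×10⁻¹² × 2.26×10⁻³ / 6.33×10⁻³ = 3.79×10⁻⁹ F.

C ≈ 3.79 nF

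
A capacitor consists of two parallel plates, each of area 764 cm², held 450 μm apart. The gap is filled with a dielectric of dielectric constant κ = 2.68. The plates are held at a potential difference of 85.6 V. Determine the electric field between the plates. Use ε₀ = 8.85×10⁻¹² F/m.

E ≈ 190 kV/m

E = V/d = 85.6 / 4.50×10⁻⁴ = 1.90×10⁵ V/m.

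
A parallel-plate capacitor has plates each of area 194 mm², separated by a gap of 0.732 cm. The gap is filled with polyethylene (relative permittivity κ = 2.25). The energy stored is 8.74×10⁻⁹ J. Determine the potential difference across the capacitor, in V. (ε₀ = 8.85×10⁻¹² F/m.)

A = 194 mm² = 1.94×10⁻⁴ m².
C = κε₀A/d = 2.25 × 8.85×10⁻¹² × 1.94×10⁻⁴ / 7.32×10⁻³ = 5.28×10⁻¹³ F.
V = √(2U/C) = √(2 × 8.74×10⁻⁹ / 5.28×10⁻¹³) = 1.82×10² V.

V ≈ 182 V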